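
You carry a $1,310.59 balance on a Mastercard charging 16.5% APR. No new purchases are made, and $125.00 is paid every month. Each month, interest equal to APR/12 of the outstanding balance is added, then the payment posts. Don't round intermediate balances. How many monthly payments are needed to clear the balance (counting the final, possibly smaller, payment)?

12 months

Monthly rate r = 16.5%/12 = 1.375% = 0.01375.
Recurrence: B ← B·(1+r) − $125.00.
Month 1: interest $18.02; balance after payment $1,203.61.
Month 2: interest $16.55; balance after payment $1,095.16.
Closed form: n = −ln(1 − rB₀/P)/ln(1+r) = −ln(0.85584)/ln(1.01375) ≈ 11.400, so the balance reaches zero during payment 12.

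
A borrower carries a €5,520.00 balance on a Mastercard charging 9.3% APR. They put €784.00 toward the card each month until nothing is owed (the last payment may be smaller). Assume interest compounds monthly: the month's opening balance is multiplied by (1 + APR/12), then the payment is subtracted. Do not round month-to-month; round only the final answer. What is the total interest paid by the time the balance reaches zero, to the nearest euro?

€179

Monthly rate r = 9.3%/12 = 0.775% = 0.00775.
Payoff takes n = ⌈−ln(1 − rB₀/P)/ln(1+r)⌉ = ⌈7.268⌉ = 8 payments; the last is €210.88.
Total paid = 7·€784.00 + €210.88 = €5,698.88.
Total interest = total paid − principal = €5,698.88 − €5,520.00 = €178.88.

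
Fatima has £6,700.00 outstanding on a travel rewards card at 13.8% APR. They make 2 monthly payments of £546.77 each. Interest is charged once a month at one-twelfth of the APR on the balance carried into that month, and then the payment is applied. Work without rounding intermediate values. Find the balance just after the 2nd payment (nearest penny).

£5,755.16

Monthly rate r = 13.8%/12 = 1.15% = 0.0115.
Each month: B ← B·(1+r) − £546.77.
Month 1: interest £77.05; balance after payment £6,230.28.
Month 2: interest £71.65; balance after payment £5,755.16.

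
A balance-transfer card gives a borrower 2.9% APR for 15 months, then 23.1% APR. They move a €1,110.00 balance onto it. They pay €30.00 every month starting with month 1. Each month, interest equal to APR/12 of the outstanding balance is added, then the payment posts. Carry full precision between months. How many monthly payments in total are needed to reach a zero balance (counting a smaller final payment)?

46 payments

Promo months 1–15 at r₀ = 2.9%/12 = 0.00241667; months 16+ at r₁ = 23.1%/12 = 0.01925.
After month 15: iterate B ← B·(1+r₀) − €30.00 for 15 months → €693.23.
Then at r₁ with €30.00/mo: n₂ = −ln(1 − r₁·B/P)/ln(1+r₁) ≈ 30.86 → 31 more payments.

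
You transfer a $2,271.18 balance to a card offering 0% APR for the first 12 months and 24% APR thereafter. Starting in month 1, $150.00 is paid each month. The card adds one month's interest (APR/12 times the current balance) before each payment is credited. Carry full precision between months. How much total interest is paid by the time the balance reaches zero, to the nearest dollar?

$21

Promo months 1–12 at r₀ = 0%/12 = 0; months 13+ at r₁ = 24%/12 = 0.02.
After month 12 (no interest yet): B = $2,271.18 − 12·$150.00 = $471.18.
Then at r₁ with $150.00/mo: n₂ = −ln(1 − r₁·B/P)/ln(1+r₁) ≈ 3.28 → 4 more payments.
Total paid = 15·$150.00 + $41.78 = $2,291.78; interest = $2,291.78 − $2,271.18 = $20.60.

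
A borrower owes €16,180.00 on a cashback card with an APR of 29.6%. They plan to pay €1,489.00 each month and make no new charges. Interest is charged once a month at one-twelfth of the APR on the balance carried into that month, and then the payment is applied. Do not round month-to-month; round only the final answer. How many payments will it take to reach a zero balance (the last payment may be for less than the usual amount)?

Monthly rate r = 29.6%/12 = 2.46667% = 0.0246667.
Recurrence: B ← B·(1+r) − €1,489.00.
Month 1: interest €399.11; balance after payment €15,090.11.
Month 2: interest €372.22; balance after payment €13,973.33.
Closed form: n = −ln(1 − rB₀/P)/ln(1+r) = −ln(0.73196)/ln(1.02467) ≈ 12.805, so the balance reaches zero during payment 13.

13 months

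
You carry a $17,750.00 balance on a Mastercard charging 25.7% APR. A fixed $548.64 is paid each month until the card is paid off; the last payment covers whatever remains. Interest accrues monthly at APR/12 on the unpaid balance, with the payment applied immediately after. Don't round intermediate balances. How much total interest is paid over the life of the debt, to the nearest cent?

$12,816.33

Monthly rate r = 25.7%/12 = 2.14167% = 0.0214167.
Payoff takes n = ⌈−ln(1 − rB₀/P)/ln(1+r)⌉ = ⌈55.711⌉ = 56 payments; the last is $391.13.
Total paid = 55·$548.64 + $391.13 = $30,566.33.
Total interest = total paid − principal = $30,566.33 − $17,750.00 = $12,816.33.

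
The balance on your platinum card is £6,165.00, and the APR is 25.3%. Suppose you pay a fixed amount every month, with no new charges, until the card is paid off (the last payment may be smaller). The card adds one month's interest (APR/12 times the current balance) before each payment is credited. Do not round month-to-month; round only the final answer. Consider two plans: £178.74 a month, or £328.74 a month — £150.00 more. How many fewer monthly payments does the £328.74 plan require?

Monthly rate r = 25.3%/12 = 2.10833% = 0.0210833.
At £178.74/mo: n = ⌈−ln(1 − rB₀/P)/ln(1+r)⌉ = 63 payments (last £46.78); total interest = total paid − £6,165.00 = £4,963.66.
At £328.74/mo: 25 payments (last £38.53); total interest £1,763.29.
Payments saved = 63 − 25 = 38.

38 fewer payments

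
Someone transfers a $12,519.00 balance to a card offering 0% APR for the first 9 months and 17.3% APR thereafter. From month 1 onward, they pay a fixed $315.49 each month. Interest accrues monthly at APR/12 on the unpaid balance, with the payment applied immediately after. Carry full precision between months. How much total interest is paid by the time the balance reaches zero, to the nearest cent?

Promo months 1–9 at r₀ = 0%/12 = 0; months 10+ at r₁ = 17.3%/12 = 0.0144167.
After month 9 (no interest yet): B = $12,519.00 − 9·$315.49 = $9,679.59.
Then at r₁ with $315.49/mo: n₂ = −ln(1 − r₁·B/P)/ln(1+r₁) ≈ 40.80 → 41 more payments.
Total paid = 49·$315.49 + $252.07 = $15,711.08; interest = $15,711.08 − $12,519.00 = $3,192.08.

$3,192.08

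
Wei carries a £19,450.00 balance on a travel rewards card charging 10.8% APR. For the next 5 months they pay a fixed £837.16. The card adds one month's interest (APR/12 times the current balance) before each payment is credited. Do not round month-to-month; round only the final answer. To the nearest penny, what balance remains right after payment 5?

Monthly rate r = 10.8%/12 = 0.9% = 0.009.
Each month: B ← B·(1+r) − £837.16.
Month 1: interest £175.05; balance after payment £18,787.89.
Month 2: interest £169.09; balance after payment £18,119.82.
Month 3: interest £163.08; balance after payment £17,445.74.
Month 4: interest £157.01; balance after payment £16,765.59.
Month 5: interest £150.89; balance after payment £16,079.32.

£16,079.32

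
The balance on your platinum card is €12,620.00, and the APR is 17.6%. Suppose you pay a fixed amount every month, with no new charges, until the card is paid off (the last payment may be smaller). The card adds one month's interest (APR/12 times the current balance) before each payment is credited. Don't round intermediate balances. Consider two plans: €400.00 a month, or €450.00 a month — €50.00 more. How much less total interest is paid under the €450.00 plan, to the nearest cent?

€690.98

Monthly rate r = 17.6%/12 = 1.46667% = 0.0146667.
At €400.00/mo: n = ⌈−ln(1 − rB₀/P)/ln(1+r)⌉ = 43 payments (last €268.07); total interest = total paid − €12,620.00 = €4,448.07.
At €450.00/mo: 37 payments (last €177.09); total interest €3,757.09.
Interest saved = €4,448.07 − €3,757.09 = €690.98.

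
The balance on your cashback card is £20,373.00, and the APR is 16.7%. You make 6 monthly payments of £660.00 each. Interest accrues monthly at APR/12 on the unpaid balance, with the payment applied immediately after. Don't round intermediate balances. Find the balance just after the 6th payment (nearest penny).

Monthly rate r = 16.7%/12 = 1.39167% = 0.0139167.
Each month: B ← B·(1+r) − £660.00.
Month 1: interest £283.52; balance after payment £19,996.52.
Month 2: interest £278.28; balance after payment £19,614.81.
Month 3: interest £272.97; balance after payment £19,227.78.
Month 4: interest £267.59; balance after payment £18,835.37.
Month 5: interest £262.13; balance after payment £18,437.49.
Month 6: interest £256.59; balance after payment £18,034.08.

£18,034.08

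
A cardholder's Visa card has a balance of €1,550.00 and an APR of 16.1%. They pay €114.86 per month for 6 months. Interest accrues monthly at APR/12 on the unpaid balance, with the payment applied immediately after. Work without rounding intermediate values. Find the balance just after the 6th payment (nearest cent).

€966.34

Monthly rate r = 16.1%/12 = 1.34167% = 0.0134167.
Each month: B ← B·(1+r) − €114.86.
Month 1: interest €20.80; balance after payment €1,455.94.
Month 2: interest €19.53; balance after payment €1,360.61.
Month 3: interest €18.25; balance after payment €1,264.00.
Month 4: interest €16.96; balance after payment €1,166.10.
Month 5: interest €15.65; balance after payment €1,066.89.
Month 6: interest €14.31; balance after payment €966.34.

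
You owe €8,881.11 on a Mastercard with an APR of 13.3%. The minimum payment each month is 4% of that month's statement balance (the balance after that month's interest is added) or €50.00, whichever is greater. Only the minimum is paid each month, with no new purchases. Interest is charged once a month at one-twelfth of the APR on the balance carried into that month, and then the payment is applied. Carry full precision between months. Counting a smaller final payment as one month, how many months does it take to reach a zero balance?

Monthly rate r = 13.3%/12 = 1.10833% = 0.0110833.
While 4% of the post-interest balance exceeds €50.00, each month B ← (B·(1+r))·(1 − 0.04), i.e. B shrinks by the factor (1+r)·0.96 = 0.97064.
This holds for months 1–67. Entering month 68 the balance is €1,206.05; 4% of the post-interest balance is now below €50.00, so the flat €50.00 minimum applies from here.
From month 68 a fixed €50.00 at rate r clears €1,206.05 in 29 more payments. Total: 67 + 29 = 96 months.

96 months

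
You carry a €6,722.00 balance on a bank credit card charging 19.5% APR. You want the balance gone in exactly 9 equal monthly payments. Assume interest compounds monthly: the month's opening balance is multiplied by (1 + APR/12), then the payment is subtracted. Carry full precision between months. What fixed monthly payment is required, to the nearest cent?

€808.88

Monthly rate r = 19.5%/12 = 1.625% = 0.01625.
Level-payment amortization: P = B₀·r / (1 − (1+r)^(−n)) = 6722.00·0.01625 / (1 − 1.01625^(−9)).
Denominator 1 − (1+r)^(−9) = 0.135042094.
P = 109.233 / 0.135042094 ≈ 808.88.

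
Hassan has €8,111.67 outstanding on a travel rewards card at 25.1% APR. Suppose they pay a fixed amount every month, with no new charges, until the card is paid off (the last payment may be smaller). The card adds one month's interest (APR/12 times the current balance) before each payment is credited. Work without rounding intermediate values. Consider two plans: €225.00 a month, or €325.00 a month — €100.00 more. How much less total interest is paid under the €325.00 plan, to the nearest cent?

€3,655.84

Monthly rate r = 25.1%/12 = 2.09167% = 0.0209167.
At €225.00/mo: n = ⌈−ln(1 − rB₀/P)/ln(1+r)⌉ = 68 payments (last €172.23); total interest = total paid − €8,111.67 = €7,135.56.
At €325.00/mo: 36 payments (last €216.39); total interest €3,479.72.
Interest saved = €7,135.56 − €3,479.72 = €3,655.84.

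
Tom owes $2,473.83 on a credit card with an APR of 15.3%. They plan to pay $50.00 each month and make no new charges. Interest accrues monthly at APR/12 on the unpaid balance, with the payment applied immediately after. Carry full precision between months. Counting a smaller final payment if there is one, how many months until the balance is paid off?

79 months

Monthly rate r = 15.3%/12 = 1.275% = 0.01275.
Recurrence: B ← B·(1+r) − $50.00.
Month 1: interest $31.54; balance after payment $2,455.37.
Month 2: interest $31.31; balance after payment $2,436.68.
Closed form: n = −ln(1 − rB₀/P)/ln(1+r) = −ln(0.36917)/ln(1.01275) ≈ 78.653, so the balance reaches zero during payment 79.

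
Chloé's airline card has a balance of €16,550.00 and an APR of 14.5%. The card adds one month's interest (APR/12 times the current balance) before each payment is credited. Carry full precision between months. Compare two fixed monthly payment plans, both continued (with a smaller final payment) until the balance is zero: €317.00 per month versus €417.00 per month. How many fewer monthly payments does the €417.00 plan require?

28 fewer payments

Monthly rate r = 14.5%/12 = 1.20833% = 0.0120833.
At €317.00/mo: n = ⌈−ln(1 − rB₀/P)/ln(1+r)⌉ = 83 payments (last €307.66); total interest = total paid − €16,550.00 = €9,751.66.
At €417.00/mo: 55 payments (last €156.94); total interest €6,124.94.
Payments saved = 83 − 55 = 28.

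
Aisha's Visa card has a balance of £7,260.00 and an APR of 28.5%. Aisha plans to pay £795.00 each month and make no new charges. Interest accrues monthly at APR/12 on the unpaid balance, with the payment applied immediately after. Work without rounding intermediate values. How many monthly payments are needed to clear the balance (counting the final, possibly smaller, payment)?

Monthly rate r = 28.5%/12 = 2.375% = 0.02375.
Recurrence: B ← B·(1+r) − £795.00.
Month 1: interest £172.43; balance after payment £6,637.43.
Month 2: interest £157.64; balance after payment £6,000.06.
Closed form: n = −ln(1 − rB₀/P)/ln(1+r) = −ln(0.78311)/ln(1.02375) ≈ 10.416, so the balance reaches zero during payment 11.

11 months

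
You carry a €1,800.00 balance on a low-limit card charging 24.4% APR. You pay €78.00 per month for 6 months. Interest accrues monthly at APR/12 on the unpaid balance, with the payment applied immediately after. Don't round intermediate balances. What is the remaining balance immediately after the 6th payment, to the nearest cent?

€1,538.63

Monthly rate r = 24.4%/12 = 2.03333% = 0.0203333.
Each month: B ← B·(1+r) − €78.00.
Month 1: interest €36.60; balance after payment €1,758.60.
Month 2: interest €35.76; balance after payment €1,716.36.
Month 3: interest €34.90; balance after payment €1,673.26.
Month 4: interest €34.02; balance after payment €1,629.28.
Month 5: interest €33.13; balance after payment €1,584.41.
Month 6: interest €32.22; balance after payment €1,538.63.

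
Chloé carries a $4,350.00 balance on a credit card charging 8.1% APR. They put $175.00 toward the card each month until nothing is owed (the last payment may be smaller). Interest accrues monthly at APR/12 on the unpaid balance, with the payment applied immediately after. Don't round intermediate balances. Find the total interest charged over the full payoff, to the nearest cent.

Monthly rate r = 8.1%/12 = 0.675% = 0.00675.
Payoff takes n = ⌈−ln(1 − rB₀/P)/ln(1+r)⌉ = ⌈27.301⌉ = 28 payments; the last is $52.87.
Total paid = 27·$175.00 + $52.87 = $4,777.87.
Total interest = total paid − principal = $4,777.87 − $4,350.00 = $427.87.

$427.87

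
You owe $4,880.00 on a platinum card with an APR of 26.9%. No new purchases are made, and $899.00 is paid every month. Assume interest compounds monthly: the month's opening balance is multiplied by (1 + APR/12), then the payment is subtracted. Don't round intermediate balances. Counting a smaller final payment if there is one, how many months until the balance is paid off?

Monthly rate r = 26.9%/12 = 2.24167% = 0.0224167.
Recurrence: B ← B·(1+r) − $899.00.
Month 1: interest $109.39; balance after payment $4,090.39.
Month 2: interest $91.69; balance after payment $3,283.09.
Month 3: interest $73.60; balance after payment $2,457.68.
Month 4: interest $55.09; balance after payment $1,613.78.
Month 5: interest $36.18; balance after payment $750.95.
Month 6: interest $16.83; balance after payment $0.00.

6 months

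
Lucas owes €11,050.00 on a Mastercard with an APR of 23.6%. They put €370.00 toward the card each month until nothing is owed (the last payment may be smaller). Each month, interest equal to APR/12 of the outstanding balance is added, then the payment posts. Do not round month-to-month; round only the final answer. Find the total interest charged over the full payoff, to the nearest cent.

€5,766.69

Monthly rate r = 23.6%/12 = 1.96667% = 0.0196667.
Payoff takes n = ⌈−ln(1 − rB₀/P)/ln(1+r)⌉ = ⌈45.448⌉ = 46 payments; the last is €166.69.
Total paid = 45·€370.00 + €166.69 = €16,816.69.
Total interest = total paid − principal = €16,816.69 − €11,050.00 = €5,766.69.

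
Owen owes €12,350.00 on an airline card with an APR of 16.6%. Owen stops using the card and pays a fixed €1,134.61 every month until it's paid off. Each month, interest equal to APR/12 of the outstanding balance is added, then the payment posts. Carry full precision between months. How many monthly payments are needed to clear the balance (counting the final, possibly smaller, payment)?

12 payments

Monthly rate r = 16.6%/12 = 1.38333% = 0.0138333.
Recurrence: B ← B·(1+r) − €1,134.61.
Month 1: interest €170.84; balance after payment €11,386.23.
Month 2: interest €157.51; balance after payment €10,409.13.
Closed form: n = −ln(1 − rB₀/P)/ln(1+r) = −ln(0.84943)/ln(1.01383) ≈ 11.879, so the balance reaches zero during payment 12.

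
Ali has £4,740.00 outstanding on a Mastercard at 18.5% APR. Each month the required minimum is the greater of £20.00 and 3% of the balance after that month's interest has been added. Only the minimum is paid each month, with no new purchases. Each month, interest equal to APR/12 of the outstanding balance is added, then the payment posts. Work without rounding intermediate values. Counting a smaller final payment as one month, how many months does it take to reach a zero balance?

Monthly rate r = 18.5%/12 = 1.54167% = 0.0154167.
While 3% of the post-interest balance exceeds £20.00, each month B ← (B·(1+r))·(1 − 0.03), i.e. B shrinks by the factor (1+r)·0.97 = 0.98495.
This holds for months 1–131. Entering month 132 the balance is £650.54; 3% of the post-interest balance is now below £20.00, so the flat £20.00 minimum applies from here.
From month 132 a fixed £20.00 at rate r clears £650.54 in 46 more payments. Total: 131 + 46 = 177 months.

177 months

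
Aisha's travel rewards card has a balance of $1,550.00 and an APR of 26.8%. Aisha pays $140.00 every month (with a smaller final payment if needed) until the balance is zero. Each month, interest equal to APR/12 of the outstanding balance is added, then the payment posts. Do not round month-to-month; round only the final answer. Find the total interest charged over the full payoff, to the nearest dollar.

Monthly rate r = 26.8%/12 = 2.23333% = 0.0223333.
Payoff takes n = ⌈−ln(1 − rB₀/P)/ln(1+r)⌉ = ⌈12.860⌉ = 13 payments; the last is $120.53.
Total paid = 12·$140.00 + $120.53 = $1,800.53.
Total interest = total paid − principal = $1,800.53 − $1,550.00 = $250.53.

$251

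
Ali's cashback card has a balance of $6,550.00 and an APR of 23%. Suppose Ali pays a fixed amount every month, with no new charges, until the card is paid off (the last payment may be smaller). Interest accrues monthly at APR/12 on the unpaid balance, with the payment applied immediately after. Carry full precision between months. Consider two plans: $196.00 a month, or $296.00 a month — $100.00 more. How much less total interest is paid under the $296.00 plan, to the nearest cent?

Monthly rate r = 23%/12 = 1.91667% = 0.0191667.
At $196.00/mo: n = ⌈−ln(1 − rB₀/P)/ln(1+r)⌉ = 54 payments (last $174.37); total interest = total paid − $6,550.00 = $4,012.37.
At $296.00/mo: 30 payments (last $20.37); total interest $2,054.37.
Interest saved = $4,012.37 − $2,054.37 = $1,958.00.

$1,958.00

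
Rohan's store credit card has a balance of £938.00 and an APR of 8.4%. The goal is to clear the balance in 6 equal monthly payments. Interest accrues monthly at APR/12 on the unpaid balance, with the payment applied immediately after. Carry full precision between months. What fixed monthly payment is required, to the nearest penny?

£160.19

Monthly rate r = 8.4%/12 = 0.7% = 0.007.
Level-payment amortization: P = B₀·r / (1 − (1+r)^(−n)) = 938.00·0.007 / (1 − 1.007^(−6)).
Denominator 1 − (1+r)^(−6) = 0.0409899097.
P = 6.566 / 0.0409899097 ≈ 160.19.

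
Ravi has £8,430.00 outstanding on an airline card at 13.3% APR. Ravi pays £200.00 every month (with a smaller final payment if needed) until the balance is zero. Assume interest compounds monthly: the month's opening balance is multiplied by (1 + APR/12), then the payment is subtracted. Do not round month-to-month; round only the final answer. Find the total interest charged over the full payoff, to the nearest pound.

£2,993

Monthly rate r = 13.3%/12 = 1.10833% = 0.0110833.
Payoff takes n = ⌈−ln(1 − rB₀/P)/ln(1+r)⌉ = ⌈57.115⌉ = 58 payments; the last is £23.05.
Total paid = 57·£200.00 + £23.05 = £11,423.05.
Total interest = total paid − principal = £11,423.05 − £8,430.00 = £2,993.05.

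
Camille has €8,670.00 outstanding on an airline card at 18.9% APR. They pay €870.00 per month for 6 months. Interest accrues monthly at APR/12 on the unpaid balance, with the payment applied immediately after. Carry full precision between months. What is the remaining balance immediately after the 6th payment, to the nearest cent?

€4,092.36

Monthly rate r = 18.9%/12 = 1.575% = 0.01575.
Each month: B ← B·(1+r) − €870.00.
Month 1: interest €136.55; balance after payment €7,936.55.
Month 2: interest €125.00; balance after payment €7,191.55.
Month 3: interest €113.27; balance after payment €6,434.82.
Month 4: interest €101.35; balance after payment €5,666.17.
Month 5: interest €89.24; balance after payment €4,885.41.
Month 6: interest €76.95; balance after payment €4,092.36.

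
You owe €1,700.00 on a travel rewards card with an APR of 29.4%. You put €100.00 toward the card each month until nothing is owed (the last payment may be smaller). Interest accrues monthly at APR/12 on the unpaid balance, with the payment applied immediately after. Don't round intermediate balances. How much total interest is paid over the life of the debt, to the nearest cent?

Monthly rate r = 29.4%/12 = 2.45% = 0.0245.
Payoff takes n = ⌈−ln(1 − rB₀/P)/ln(1+r)⌉ = ⌈22.256⌉ = 23 payments; the last is €25.88.
Total paid = 22·€100.00 + €25.88 = €2,225.88.
Total interest = total paid − principal = €2,225.88 − €1,700.00 = €525.88.

€525.88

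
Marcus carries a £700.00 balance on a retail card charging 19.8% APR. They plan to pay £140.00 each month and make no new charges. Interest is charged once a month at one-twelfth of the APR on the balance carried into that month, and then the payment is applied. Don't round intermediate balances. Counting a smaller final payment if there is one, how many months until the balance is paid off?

Monthly rate r = 19.8%/12 = 1.65% = 0.0165.
Recurrence: B ← B·(1+r) − £140.00.
Month 1: interest £11.55; balance after payment £571.55.
Month 2: interest £9.43; balance after payment £440.98.
Month 3: interest £7.28; balance after payment £308.26.
Month 4: interest £5.09; balance after payment £173.34.
Month 5: interest £2.86; balance after payment £36.20.
Month 6: interest £0.60; balance after payment £0.00.

6 months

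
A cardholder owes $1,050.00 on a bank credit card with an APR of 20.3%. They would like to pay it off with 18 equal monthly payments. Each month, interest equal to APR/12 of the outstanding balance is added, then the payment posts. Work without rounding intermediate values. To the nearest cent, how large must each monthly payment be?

Monthly rate r = 20.3%/12 = 1.69167% = 0.0169167.
Level-payment amortization: P = B₀·r / (1 − (1+r)^(−n)) = 1050.00·0.0169167 / (1 − 1.01692^(−18)).
Denominator 1 − (1+r)^(−18) = 0.260627275.
P = 17.7625 / 0.260627275 ≈ 68.15.

$68.15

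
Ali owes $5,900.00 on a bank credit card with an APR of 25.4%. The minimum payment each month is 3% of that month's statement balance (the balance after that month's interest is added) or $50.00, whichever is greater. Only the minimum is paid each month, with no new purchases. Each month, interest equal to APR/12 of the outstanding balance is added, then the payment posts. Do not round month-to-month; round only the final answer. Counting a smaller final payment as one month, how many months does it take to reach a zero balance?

192 months

Monthly rate r = 25.4%/12 = 2.11667% = 0.0211667.
While 3% of the post-interest balance exceeds $50.00, each month B ← (B·(1+r))·(1 − 0.03), i.e. B shrinks by the factor (1+r)·0.97 = 0.99053.
This holds for months 1–136. Entering month 137 the balance is $1,617.89; 3% of the post-interest balance is now below $50.00, so the flat $50.00 minimum applies from here.
From month 137 a fixed $50.00 at rate r clears $1,617.89 in 56 more payments. Total: 136 + 56 = 192 months.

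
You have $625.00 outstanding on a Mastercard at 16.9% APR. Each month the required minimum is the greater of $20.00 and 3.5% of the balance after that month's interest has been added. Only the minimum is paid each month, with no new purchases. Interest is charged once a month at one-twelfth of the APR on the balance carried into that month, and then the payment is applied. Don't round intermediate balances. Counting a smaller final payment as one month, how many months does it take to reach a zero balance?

Monthly rate r = 16.9%/12 = 1.40833% = 0.0140833.
While 3.5% of the post-interest balance exceeds $20.00, each month B ← (B·(1+r))·(1 − 0.035), i.e. B shrinks by the factor (1+r)·0.965 = 0.97859.
This holds for months 1–5. Entering month 6 the balance is $560.90; 3.5% of the post-interest balance is now below $20.00, so the flat $20.00 minimum applies from here.
From month 6 a fixed $20.00 at rate r clears $560.90 in 36 more payments. Total: 5 + 36 = 41 months.

41 months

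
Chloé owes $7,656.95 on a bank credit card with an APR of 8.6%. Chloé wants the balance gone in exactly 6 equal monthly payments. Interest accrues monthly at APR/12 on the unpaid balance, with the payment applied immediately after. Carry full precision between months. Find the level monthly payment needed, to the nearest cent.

Monthly rate r = 8.6%/12 = 0.716667% = 0.00716667.
Level-payment amortization: P = B₀·r / (1 − (1+r)^(−n)) = 7656.95·0.00716667 / (1 − 1.00717^(−6)).
Denominator 1 − (1+r)^(−6) = 0.0419417019.
P = 54.8748 / 0.0419417019 ≈ 1308.36.

$1,308.36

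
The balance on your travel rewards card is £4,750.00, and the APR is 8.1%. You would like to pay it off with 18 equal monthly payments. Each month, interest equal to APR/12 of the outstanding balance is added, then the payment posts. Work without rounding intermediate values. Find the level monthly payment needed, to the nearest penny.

Monthly rate r = 8.1%/12 = 0.675% = 0.00675.
Level-payment amortization: P = B₀·r / (1 − (1+r)^(−n)) = 4750.00·0.00675 / (1 − 1.00675^(−18)).
Denominator 1 − (1+r)^(−18) = 0.114047351.
P = 32.0625 / 0.114047351 ≈ 281.13.

£281.13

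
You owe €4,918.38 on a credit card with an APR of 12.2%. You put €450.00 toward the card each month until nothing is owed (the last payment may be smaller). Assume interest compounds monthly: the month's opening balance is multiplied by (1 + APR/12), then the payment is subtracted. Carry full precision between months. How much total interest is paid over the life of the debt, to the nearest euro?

Monthly rate r = 12.2%/12 = 1.01667% = 0.0101667.
Payoff takes n = ⌈−ln(1 − rB₀/P)/ln(1+r)⌉ = ⌈11.645⌉ = 12 payments; the last is €290.72.
Total paid = 11·€450.00 + €290.72 = €5,240.72.
Total interest = total paid − principal = €5,240.72 − €4,918.38 = €322.34.

€322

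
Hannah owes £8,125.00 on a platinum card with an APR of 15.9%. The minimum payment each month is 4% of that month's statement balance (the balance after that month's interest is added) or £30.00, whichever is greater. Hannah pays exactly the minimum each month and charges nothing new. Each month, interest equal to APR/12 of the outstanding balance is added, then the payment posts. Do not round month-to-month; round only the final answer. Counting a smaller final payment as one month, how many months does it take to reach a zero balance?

117 months

Monthly rate r = 15.9%/12 = 1.325% = 0.01325.
While 4% of the post-interest balance exceeds £30.00, each month B ← (B·(1+r))·(1 − 0.04), i.e. B shrinks by the factor (1+r)·0.96 = 0.97272.
This holds for months 1–87. Entering month 88 the balance is £732.43; 4% of the post-interest balance is now below £30.00, so the flat £30.00 minimum applies from here.
From month 88 a fixed £30.00 at rate r clears £732.43 in 30 more payments. Total: 87 + 30 = 117 months.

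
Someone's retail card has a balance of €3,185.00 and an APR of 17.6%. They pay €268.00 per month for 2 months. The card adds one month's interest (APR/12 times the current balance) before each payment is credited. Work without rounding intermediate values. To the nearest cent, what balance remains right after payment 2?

Monthly rate r = 17.6%/12 = 1.46667% = 0.0146667.
Each month: B ← B·(1+r) − €268.00.
Month 1: interest €46.71; balance after payment €2,963.71.
Month 2: interest €43.47; balance after payment €2,739.18.

€2,739.18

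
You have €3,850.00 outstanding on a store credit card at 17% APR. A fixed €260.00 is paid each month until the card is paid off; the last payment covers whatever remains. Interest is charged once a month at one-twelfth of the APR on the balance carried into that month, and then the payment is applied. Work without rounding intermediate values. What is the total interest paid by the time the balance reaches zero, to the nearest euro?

Monthly rate r = 17%/12 = 1.41667% = 0.0141667.
Payoff takes n = ⌈−ln(1 − rB₀/P)/ln(1+r)⌉ = ⌈16.737⌉ = 17 payments; the last is €191.88.
Total paid = 16·€260.00 + €191.88 = €4,351.88.
Total interest = total paid − principal = €4,351.88 − €3,850.00 = €501.88.

€502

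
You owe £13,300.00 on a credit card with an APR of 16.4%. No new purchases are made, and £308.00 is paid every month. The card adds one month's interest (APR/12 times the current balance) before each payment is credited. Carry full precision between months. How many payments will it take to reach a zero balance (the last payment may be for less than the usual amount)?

Monthly rate r = 16.4%/12 = 1.36667% = 0.0136667.
Recurrence: B ← B·(1+r) − £308.00.
Month 1: interest £181.77; balance after payment £13,173.77.
Month 2: interest £180.04; balance after payment £13,045.81.
Closed form: n = −ln(1 − rB₀/P)/ln(1+r) = −ln(0.40985)/ln(1.01367) ≈ 65.711, so the balance reaches zero during payment 66.

66 payments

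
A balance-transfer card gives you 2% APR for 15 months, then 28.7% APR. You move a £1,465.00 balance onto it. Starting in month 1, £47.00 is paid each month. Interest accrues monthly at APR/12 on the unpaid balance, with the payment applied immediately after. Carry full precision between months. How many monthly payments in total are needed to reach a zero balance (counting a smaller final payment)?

Promo months 1–15 at r₀ = 2%/12 = 0.00166667; months 16+ at r₁ = 28.7%/12 = 0.0239167.
After month 15: iterate B ← B·(1+r₀) − £47.00 for 15 months → £788.77.
Then at r₁ with £47.00/mo: n₂ = −ln(1 − r₁·B/P)/ln(1+r₁) ≈ 21.71 → 22 more payments.

37 months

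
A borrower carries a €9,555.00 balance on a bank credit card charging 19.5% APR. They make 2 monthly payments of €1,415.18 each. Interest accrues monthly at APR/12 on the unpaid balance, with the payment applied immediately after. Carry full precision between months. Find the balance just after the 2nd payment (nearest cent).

€7,014.70

Monthly rate r = 19.5%/12 = 1.625% = 0.01625.
Each month: B ← B·(1+r) − €1,415.18.
Month 1: interest €155.27; balance after payment €8,295.09.
Month 2: interest €134.80; balance after payment €7,014.70.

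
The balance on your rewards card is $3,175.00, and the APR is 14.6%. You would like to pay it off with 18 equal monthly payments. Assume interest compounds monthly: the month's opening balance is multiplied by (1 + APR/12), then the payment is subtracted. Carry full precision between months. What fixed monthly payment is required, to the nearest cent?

$197.47

Monthly rate r = 14.6%/12 = 1.21667% = 0.0121667.
Level-payment amortization: P = B₀·r / (1 − (1+r)^(−n)) = 3175.00·0.0121667 / (1 − 1.01217^(−18)).
Denominator 1 − (1+r)^(−18) = 0.195615957.
P = 38.6292 / 0.195615957 ≈ 197.47.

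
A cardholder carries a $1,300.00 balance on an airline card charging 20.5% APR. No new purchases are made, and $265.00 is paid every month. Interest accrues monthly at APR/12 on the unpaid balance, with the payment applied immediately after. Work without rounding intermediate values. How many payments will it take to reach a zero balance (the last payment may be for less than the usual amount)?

Monthly rate r = 20.5%/12 = 1.70833% = 0.0170833.
Recurrence: B ← B·(1+r) − $265.00.
Month 1: interest $22.21; balance after payment $1,057.21.
Month 2: interest $18.06; balance after payment $810.27.
Month 3: interest $13.84; balance after payment $559.11.
Month 4: interest $9.55; balance after payment $303.66.
Month 5: interest $5.19; balance after payment $43.85.
Month 6: interest $0.75; balance after payment $0.00.

6 payments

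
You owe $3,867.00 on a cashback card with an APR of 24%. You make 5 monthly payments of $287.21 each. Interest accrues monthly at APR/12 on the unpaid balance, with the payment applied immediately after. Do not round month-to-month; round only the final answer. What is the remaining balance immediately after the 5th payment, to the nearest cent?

Monthly rate r = 24%/12 = 2% = 0.02.
Each month: B ← B·(1+r) − $287.21.
Month 1: interest $77.34; balance after payment $3,657.13.
Month 2: interest $73.14; balance after payment $3,443.06.
Month 3: interest $68.86; balance after payment $3,224.71.
Month 4: interest $64.49; balance after payment $3,002.00.
Month 5: interest $60.04; balance after payment $2,774.83.

$2,774.83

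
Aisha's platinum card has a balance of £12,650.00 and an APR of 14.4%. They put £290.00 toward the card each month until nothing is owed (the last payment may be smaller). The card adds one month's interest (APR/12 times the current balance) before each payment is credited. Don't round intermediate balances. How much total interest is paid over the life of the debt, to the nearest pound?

£5,369

Monthly rate r = 14.4%/12 = 1.2% = 0.012.
Payoff takes n = ⌈−ln(1 − rB₀/P)/ln(1+r)⌉ = ⌈62.135⌉ = 63 payments; the last is £39.29.
Total paid = 62·£290.00 + £39.29 = £18,019.29.
Total interest = total paid − principal = £18,019.29 − £12,650.00 = £5,369.29.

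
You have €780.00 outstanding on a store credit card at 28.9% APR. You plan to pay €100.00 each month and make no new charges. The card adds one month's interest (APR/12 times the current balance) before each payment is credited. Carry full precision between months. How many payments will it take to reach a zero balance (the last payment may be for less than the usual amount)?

9 payments

Monthly rate r = 28.9%/12 = 2.40833% = 0.0240833.
Recurrence: B ← B·(1+r) − €100.00.
Month 1: interest €18.79; balance after payment €698.78.
Month 2: interest €16.83; balance after payment €615.61.
Closed form: n = −ln(1 − rB₀/P)/ln(1+r) = −ln(0.81215)/ln(1.02408) ≈ 8.743, so the balance reaches zero during payment 9.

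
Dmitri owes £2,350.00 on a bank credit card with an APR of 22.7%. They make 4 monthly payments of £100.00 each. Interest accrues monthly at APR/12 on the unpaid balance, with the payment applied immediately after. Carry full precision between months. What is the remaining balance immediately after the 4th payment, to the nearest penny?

Monthly rate r = 22.7%/12 = 1.89167% = 0.0189167.
Each month: B ← B·(1+r) − £100.00.
Month 1: interest £44.45; balance after payment £2,294.45.
Month 2: interest £43.40; balance after payment £2,237.86.
Month 3: interest £42.33; balance after payment £2,180.19.
Month 4: interest £41.24; balance after payment £2,121.43.

£2,121.43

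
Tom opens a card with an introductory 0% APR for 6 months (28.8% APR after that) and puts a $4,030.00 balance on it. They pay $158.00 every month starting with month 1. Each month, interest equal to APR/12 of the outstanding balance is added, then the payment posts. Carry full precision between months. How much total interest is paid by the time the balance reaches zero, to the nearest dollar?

Promo months 1–6 at r₀ = 0%/12 = 0; months 7+ at r₁ = 28.8%/12 = 0.024.
After month 6 (no interest yet): B = $4,030.00 − 6·$158.00 = $3,082.00.
Then at r₁ with $158.00/mo: n₂ = −ln(1 − r₁·B/P)/ln(1+r₁) ≈ 26.62 → 27 more payments.
Total paid = 32·$158.00 + $98.82 = $5,154.82; interest = $5,154.82 − $4,030.00 = $1,124.82.

$1,125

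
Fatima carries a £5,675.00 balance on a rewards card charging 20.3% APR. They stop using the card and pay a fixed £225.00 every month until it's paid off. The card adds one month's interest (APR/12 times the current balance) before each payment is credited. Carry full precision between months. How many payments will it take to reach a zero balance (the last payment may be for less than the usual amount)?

34 payments

Monthly rate r = 20.3%/12 = 1.69167% = 0.0169167.
Recurrence: B ← B·(1+r) − £225.00.
Month 1: interest £96.00; balance after payment £5,546.00.
Month 2: interest £93.82; balance after payment £5,414.82.
Closed form: n = −ln(1 − rB₀/P)/ln(1+r) = −ln(0.57332)/ln(1.01692) ≈ 33.162, so the balance reaches zero during payment 34.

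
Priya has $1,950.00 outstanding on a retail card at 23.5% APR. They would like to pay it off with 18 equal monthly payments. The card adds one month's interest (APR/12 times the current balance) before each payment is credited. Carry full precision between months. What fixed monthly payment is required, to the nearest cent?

$129.59

Monthly rate r = 23.5%/12 = 1.95833% = 0.0195833.
Level-payment amortization: P = B₀·r / (1 − (1+r)^(−n)) = 1950.00·0.0195833 / (1 − 1.01958^(−18)).
Denominator 1 − (1+r)^(−18) = 0.294672361.
P = 38.1875 / 0.294672361 ≈ 129.59.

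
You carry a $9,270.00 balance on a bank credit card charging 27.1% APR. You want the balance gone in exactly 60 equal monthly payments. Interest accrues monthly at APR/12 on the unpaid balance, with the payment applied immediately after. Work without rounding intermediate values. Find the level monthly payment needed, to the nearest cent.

Monthly rate r = 27.1%/12 = 2.25833% = 0.0225833.
Level-payment amortization: P = B₀·r / (1 − (1+r)^(−n)) = 9270.00·0.0225833 / (1 − 1.02258^(−60)).
Denominator 1 − (1+r)^(−60) = 0.738135036.
P = 209.347 / 0.738135036 ≈ 283.62.

$283.62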